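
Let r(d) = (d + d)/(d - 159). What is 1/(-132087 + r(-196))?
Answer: -355/46890493 ≈ -7.5708e-6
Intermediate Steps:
r(d) = 2*d/(-159 + d) (r(d) = (2*d)/(-159 + d) = 2*d/(-159 + d))
1/(-132087 + r(-196)) = 1/(-132087 + 2*(-196)/(-159 - 196)) = 1/(-132087 + 2*(-196)/(-355)) = 1/(-132087 + 2*(-196)*(-1/355)) = 1/(-132087 + 392/355) = 1/(-46890493/355) = -355/46890493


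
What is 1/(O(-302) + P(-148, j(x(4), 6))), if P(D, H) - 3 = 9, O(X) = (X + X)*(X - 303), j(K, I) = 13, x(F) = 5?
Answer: 1/365432 ≈ 2.7365e-6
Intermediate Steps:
O(X) = 2*X*(-303 + X) (O(X) = (2*X)*(-303 + X) = 2*X*(-303 + X))
P(D, H) = 12 (P(D, H) = 3 + 9 = 12)
1/(O(-302) + P(-148, j(x(4), 6))) = 1/(2*(-302)*(-303 - 302) + 12) = 1/(2*(-302)*(-605) + 12) = 1/(365420 + 12) = 1/365432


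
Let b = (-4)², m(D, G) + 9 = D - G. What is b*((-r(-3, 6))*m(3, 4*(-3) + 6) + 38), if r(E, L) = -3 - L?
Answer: 608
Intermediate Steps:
m(D, G) = -9 + D - G (m(D, G) = -9 + (D - G) = -9 + D - G)
b = 16
b*((-r(-3, 6))*m(3, 4*(-3) + 6) + 38) = 16*((-(-3 - 1*6))*(-9 + 3 - (4*(-3) + 6)) + 38) = 16*((-(-3 - 6))*(-9 + 3 - (-12 + 6)) + 38) = 16*((-1*(-9))*(-9 + 3 - 1*(-6)) + 38) = 16*(9*(-9 + 3 + 6) + 38) = 16*(9*0 + 38) = 16*(0 + 38) = 16*38 = 608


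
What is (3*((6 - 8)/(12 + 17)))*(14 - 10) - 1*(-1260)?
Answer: 36516/29 ≈ 1259.2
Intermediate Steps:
(3*((6 - 8)/(12 + 17)))*(14 - 10) - 1*(-1260) = (3*(-2/29))*4 + 1260 = -6/29*4 + 1260 = -24/29 + 1260 = 36516/29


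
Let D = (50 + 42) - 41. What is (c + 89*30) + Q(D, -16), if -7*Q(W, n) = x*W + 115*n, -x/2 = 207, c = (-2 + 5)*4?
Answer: 41728/7 ≈ 5961.1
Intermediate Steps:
c = 12 (c = 3*4 = 12)
x = -414 (x = -2*207 = -414)
D = 51 (D = 92 - 41 = 51)
Q(W, n) = -115*n/7 + 414*W/7 (Q(W, n) = -(-414*W + 115*n)/7 = -115*n/7 + 414*W/7)
(c + 89*30) + Q(D, -16) = (12 + 89*30) + (-115/7*(-16) + (414/7)*51) = (12 + 2670) + (1840/7 + 21114/7) = 2682 + 22954/7 = 41728/7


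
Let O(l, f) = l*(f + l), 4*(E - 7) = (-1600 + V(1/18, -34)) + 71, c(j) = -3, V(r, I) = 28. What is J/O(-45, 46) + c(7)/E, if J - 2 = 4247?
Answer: -2086079/22095 ≈ -94.414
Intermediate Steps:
J = 4249 (J = 2 + 4247 = 4249)
E = -1473/4 (E = 7 + ((-1600 + 28) + 71)/4 = 7 + (-1572 + 71)/4 = 7 + (¼)*(-1501) = 7 - 1501/4 = -1473/4 ≈ -368.25)
J/O(-45, 46) + c(7)/E = 4249/((-45*(46 - 45))) - 3/(-1473/4) = 4249/((-45*1)) - 3*(-4/1473) = 4249/(-45) + 4/491 = 4249*(-1/45) + 4/491 = -4249/45 + 4/491 = -2086079/22095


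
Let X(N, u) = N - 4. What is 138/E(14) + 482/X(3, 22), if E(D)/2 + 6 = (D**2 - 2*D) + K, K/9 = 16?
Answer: -49141/102 ≈ -481.77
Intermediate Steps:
K = 144 (K = 9*16 = 144)
E(D) = 276 - 4*D + 2*D**2 (E(D) = -12 + 2*((D**2 - 2*D) + 144) = -12 + 2*(144 + D**2 - 2*D) = -12 + (288 - 4*D + 2*D**2) = 276 - 4*D + 2*D**2)
X(N, u) = -4 + N
138/E(14) + 482/X(3, 22) = 138/(276 - 4*14 + 2*14**2) + 482/(-4 + 3) = 138/(276 - 56 + 2*196) + 482/(-1) = 138/(276 - 56 + 392) + 482*(-1) = 138/612 - 482 = 138*(1/612) - 482 = 23/102 - 482 = -49141/102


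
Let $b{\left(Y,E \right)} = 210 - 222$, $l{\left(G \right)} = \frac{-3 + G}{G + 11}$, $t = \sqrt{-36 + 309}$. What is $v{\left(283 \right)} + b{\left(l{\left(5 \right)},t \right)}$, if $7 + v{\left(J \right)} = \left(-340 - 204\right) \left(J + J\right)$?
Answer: $-307923$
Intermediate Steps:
$v{\left(J \right)} = -7 - 1088 J$ ($v{\left(J \right)} = -7 + \left(-340 - 204\right) \left(J + J\right) = -7 - 544 \cdot 2 J = -7 - 1088 J$)
$t = \sqrt{273} \approx 16.523$
$l{\left(G \right)} = \frac{-3 + G}{11 + G}$
$b{\left(Y,E \right)} = -12$ ($b{\left(Y,E \right)} = 210 - 222 = -12$)
$v{\left(283 \right)} + b{\left(l{\left(5 \right)},t \right)} = \left(-7 - 307904\right) - 12 = -307911 - 12 = -307923$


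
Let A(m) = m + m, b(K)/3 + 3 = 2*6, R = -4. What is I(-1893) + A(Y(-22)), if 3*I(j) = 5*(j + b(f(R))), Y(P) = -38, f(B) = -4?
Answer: -3186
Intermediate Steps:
b(K) = 27 (b(K) = -9 + 3*(2*6) = -9 + 3*12 = -9 + 36 = 27)
I(j) = 45 + 5*j/3 (I(j) = (5*(j + 27))/3 = (5*(27 + j))/3 = (135 + 5*j)/3 = 45 + 5*j/3)
A(m) = 2*m
I(-1893) + A(Y(-22)) = (45 + (5/3)*(-1893)) + 2*(-38) = (45 - 3155) - 76 = -3110 - 76 = -3186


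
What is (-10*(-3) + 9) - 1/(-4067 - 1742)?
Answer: 226552/5809 ≈ 39.000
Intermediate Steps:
(-10*(-3) + 9) - 1/(-4067 - 1742) = (30 + 9) - 1/(-5809) = 39 - 1*(-1/5809) = 39 + 1/5809 = 226552/5809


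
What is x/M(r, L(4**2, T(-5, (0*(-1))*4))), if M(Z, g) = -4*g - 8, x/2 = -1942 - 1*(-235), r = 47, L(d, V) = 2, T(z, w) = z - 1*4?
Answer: 1707/8 ≈ 213.38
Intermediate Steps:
T(z, w) = -4 + z (T(z, w) = z - 4 = -4 + z)
x = -3414 (x = 2*(-1942 - 1*(-235)) = 2*(-1942 + 235) = 2*(-1707) = -3414)
M(Z, g) = -8 - 4*g
x/M(r, L(4**2, T(-5, (0*(-1))*4))) = -3414/(-8 - 4*2) = -3414/(-8 - 8) = -3414/(-16) = -1/16*(-3414) = 1707/8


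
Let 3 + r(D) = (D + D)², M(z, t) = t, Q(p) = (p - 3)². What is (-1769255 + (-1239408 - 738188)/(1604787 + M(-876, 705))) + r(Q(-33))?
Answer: 1986477165439/401373 ≈ 4.9492e+6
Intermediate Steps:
Q(p) = (-3 + p)²
r(D) = -3 + 4*D² (r(D) = -3 + (D + D)² = -3 + (2*D)² = -3 + 4*D²)
(-1769255 + (-1239408 - 738188)/(1604787 + M(-876, 705))) + r(Q(-33)) = (-1769255 + (-1239408 - 738188)/(1604787 + 705)) + (-3 + 4*((-3 - 33)²)²) = (-1769255 - 1977596/1605492) + (-3 + 4*((-36)²)²) = (-1769255 - 1977596*1/1605492) + (-3 + 4*1296²) = (-1769255 - 494399/401373) + (-3 + 4*1679616) = -710131681514/401373 + (-3 + 6718464) = -710131681514/401373 + 6718461 = 1986477165439/401373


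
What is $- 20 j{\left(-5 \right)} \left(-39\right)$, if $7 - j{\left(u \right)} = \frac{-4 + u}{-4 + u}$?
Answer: $4680$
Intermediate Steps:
$j{\left(u \right)} = 6$ ($j{\left(u \right)} = 7 - \frac{-4 + u}{-4 + u} = 7 - 1 = 6$)
$- 20 j{\left(-5 \right)} \left(-39\right) = \left(-20\right) 6 \left(-39\right) = \left(-120\right) \left(-39\right) = 4680$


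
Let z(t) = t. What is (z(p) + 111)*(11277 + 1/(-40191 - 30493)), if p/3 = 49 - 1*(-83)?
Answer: 404131457769/70684 ≈ 5.7174e+6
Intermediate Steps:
p = 396 (p = 3*(49 - 1*(-83)) = 3*(49 + 83) = 3*132 = 396)
(z(p) + 111)*(11277 + 1/(-40191 - 30493)) = (396 + 111)*(11277 + 1/(-40191 - 30493)) = 507*(11277 + 1/(-70684)) = 507*(11277 - 1/70684) = 507*(797103467/70684) = 404131457769/70684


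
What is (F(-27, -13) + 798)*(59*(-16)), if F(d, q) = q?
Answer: -741040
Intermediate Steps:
(F(-27, -13) + 798)*(59*(-16)) = (-13 + 798)*(59*(-16)) = 785*(-944) = -741040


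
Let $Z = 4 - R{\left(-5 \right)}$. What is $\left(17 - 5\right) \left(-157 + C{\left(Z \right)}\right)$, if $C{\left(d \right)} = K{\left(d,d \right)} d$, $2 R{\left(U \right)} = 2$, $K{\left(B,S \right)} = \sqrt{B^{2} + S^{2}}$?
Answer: $-1884 + 108 \sqrt{2} \approx -1731.3$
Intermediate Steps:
$R{\left(U \right)} = 1$ ($R{\left(U \right)} = \frac{1}{2} \cdot 2 = 1$)
$Z = 3$ ($Z = 4 - 1 = 3$)
$C{\left(d \right)} = d \sqrt{2} \sqrt{d^{2}}$ ($C{\left(d \right)} = \sqrt{d^{2} + d^{2}} d = \sqrt{2 d^{2}} d = \sqrt{2} \sqrt{d^{2}} d = d \sqrt{2} \sqrt{d^{2}}$)
$\left(17 - 5\right) \left(-157 + C{\left(Z \right)}\right) = \left(17 - 5\right) \left(-157 + 3 \sqrt{2} \sqrt{3^{2}}\right) = 12 \left(-157 + 3 \sqrt{2} \sqrt{9}\right) = 12 \left(-157 + 3 \sqrt{2} \cdot 3\right) = 12 \left(-157 + 9 \sqrt{2}\right) = -1884 + 108 \sqrt{2}$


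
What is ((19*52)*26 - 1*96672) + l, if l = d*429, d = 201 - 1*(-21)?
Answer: 24254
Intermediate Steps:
d = 222 (d = 201 + 21 = 222)
l = 95238 (l = 222*429 = 95238)
((19*52)*26 - 1*96672) + l = ((19*52)*26 - 1*96672) + 95238 = (988*26 - 96672) + 95238 = (25688 - 96672) + 95238 = -70984 + 95238 = 24254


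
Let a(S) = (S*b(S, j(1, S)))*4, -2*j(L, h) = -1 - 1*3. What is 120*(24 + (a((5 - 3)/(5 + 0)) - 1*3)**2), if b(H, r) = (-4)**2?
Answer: 320856/5 ≈ 64171.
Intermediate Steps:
j(L, h) = 2 (j(L, h) = -(-1 - 1*3)/2 = -(-1 - 3)/2 = -1/2*(-4) = 2)
b(H, r) = 16
a(S) = 64*S (a(S) = (S*16)*4 = (16*S)*4 = 64*S)
120*(24 + (a((5 - 3)/(5 + 0)) - 1*3)**2) = 120*(24 + (64*((5 - 3)/(5 + 0)) - 1*3)**2) = 120*(24 + (64*(2/5) - 3)**2) = 120*(24 + (128/5 - 3)**2) = 120*(24 + (113/5)**2) = 120*(24 + 12769/25) = 120*(13369/25) = 320856/5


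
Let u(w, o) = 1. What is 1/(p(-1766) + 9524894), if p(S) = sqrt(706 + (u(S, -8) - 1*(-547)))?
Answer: 4762447/45361802854991 - sqrt(1254)/90723605709982 ≈ 1.0499e-7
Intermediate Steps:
p(S) = sqrt(1254) (p(S) = sqrt(706 + (1 - 1*(-547))) = sqrt(706 + (1 + 547)) = sqrt(706 + 548) = sqrt(1254))
1/(p(-1766) + 9524894) = 1/(sqrt(1254) + 9524894) = 1/(9524894 + sqrt(1254))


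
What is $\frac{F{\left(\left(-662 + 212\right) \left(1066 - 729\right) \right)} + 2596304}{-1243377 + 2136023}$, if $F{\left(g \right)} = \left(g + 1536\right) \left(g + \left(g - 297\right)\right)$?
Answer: $\frac{22788378181}{446323} \approx 51058.0$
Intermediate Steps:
$F{\left(g \right)} = \left(-297 + 2 g\right) \left(1536 + g\right)$ ($F{\left(g \right)} = \left(1536 + g\right) \left(g + \left(-297 + g\right)\right) = \left(1536 + g\right) \left(-297 + 2 g\right) = \left(-297 + 2 g\right) \left(1536 + g\right)$)
$\frac{F{\left(\left(-662 + 212\right) \left(1066 - 729\right) \right)} + 2596304}{-1243377 + 2136023} = \frac{\left(-456192 + 2 \left(\left(-662 + 212\right) \left(1066 - 729\right)\right)^{2} + 2775 \left(-662 + 212\right) \left(1066 - 729\right)\right) + 2596304}{-1243377 + 2136023} = \frac{\left(-456192 + 2 \left(\left(-450\right) 337\right)^{2} + 2775 \left(\left(-450\right) 337\right)\right) + 2596304}{892646} = \left(\left(-456192 + 2 \left(-151650\right)^{2} + 2775 \left(-151650\right)\right) + 2596304\right) \frac{1}{892646} = \left(\left(-456192 + 2 \cdot 22997722500 - 420828750\right) + 2596304\right) \frac{1}{892646} = \left(\left(-456192 + 45995445000 - 420828750\right) + 2596304\right) \frac{1}{892646} = \left(45574160058 + 2596304\right) \frac{1}{892646} = 45576756362 \cdot \frac{1}{892646} = \frac{22788378181}{446323}$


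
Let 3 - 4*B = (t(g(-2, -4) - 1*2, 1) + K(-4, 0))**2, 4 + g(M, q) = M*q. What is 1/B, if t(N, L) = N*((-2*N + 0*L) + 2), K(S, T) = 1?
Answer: -2/3 ≈ -0.66667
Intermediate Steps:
g(M, q) = -4 + M*q
t(N, L) = N*(2 - 2*N) (t(N, L) = N*((-2*N + 0) + 2) = N*(-2*N + 2) = N*(2 - 2*N))
B = -3/2 (B = 3/4 - (2*((-4 - 2*(-4)) - 1*2)*(1 - ((-4 - 2*(-4)) - 1*2)) + 1)**2/4 = 3/4 - (2*((-4 + 8) - 2)*(1 - ((-4 + 8) - 2)) + 1)**2/4 = 3/4 - (2*(4 - 2)*(1 - (4 - 2)) + 1)**2/4 = 3/4 - (2*2*(1 - 1*2) + 1)**2/4 = 3/4 - (2*2*(1 - 2) + 1)**2/4 = 3/4 - (2*2*(-1) + 1)**2/4 = 3/4 - (-4 + 1)**2/4 = 3/4 - 1/4*(-3)**2 = 3/4 - 1/4*9 = 3/4 - 9/4 = -3/2 ≈ -1.5000)
1/B = 1/(-3/2) = -2/3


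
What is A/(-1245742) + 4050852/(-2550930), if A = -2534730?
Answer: 5143486691/11513770435 ≈ 0.44672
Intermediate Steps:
A/(-1245742) + 4050852/(-2550930) = -2534730/(-1245742) + 4050852/(-2550930) = -2534730*(-1/1245742) + 4050852*(-1/2550930) = 1267365/622871 - 29354/18485 = 5143486691/11513770435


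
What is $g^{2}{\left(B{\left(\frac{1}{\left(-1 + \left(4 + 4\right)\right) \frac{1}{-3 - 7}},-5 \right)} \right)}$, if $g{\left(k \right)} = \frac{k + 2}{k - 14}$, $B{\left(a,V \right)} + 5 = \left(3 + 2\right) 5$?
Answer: $\frac{121}{9} \approx 13.444$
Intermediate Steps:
$B{\left(a,V \right)} = 20$ ($B{\left(a,V \right)} = -5 + \left(3 + 2\right) 5 = -5 + 5 \cdot 5 = -5 + 25 = 20$)
$g{\left(k \right)} = \frac{2 + k}{-14 + k}$
$g^{2}{\left(B{\left(\frac{1}{\left(-1 + \left(4 + 4\right)\right) \frac{1}{-3 - 7}},-5 \right)} \right)} = \left(\frac{2 + 20}{-14 + 20}\right)^{2} = \left(\frac{1}{6} \cdot 22\right)^{2} = \left(\frac{11}{3}\right)^{2} = \frac{121}{9}$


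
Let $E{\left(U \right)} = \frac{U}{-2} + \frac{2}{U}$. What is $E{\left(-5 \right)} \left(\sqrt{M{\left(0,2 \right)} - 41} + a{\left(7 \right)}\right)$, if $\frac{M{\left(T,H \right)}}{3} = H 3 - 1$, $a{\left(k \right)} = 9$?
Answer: $\frac{189}{10} + \frac{21 i \sqrt{26}}{10} \approx 18.9 + 10.708 i$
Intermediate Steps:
$M{\left(T,H \right)} = -3 + 9 H$ ($M{\left(T,H \right)} = 3 \left(H 3 - 1\right) = 3 \left(3 H - 1\right) = 3 \left(-1 + 3 H\right) = -3 + 9 H$)
$E{\left(U \right)} = \frac{2}{U} - \frac{U}{2}$ ($E{\left(U \right)} = U \left(- \frac{1}{2}\right) + \frac{2}{U} = - \frac{U}{2} + \frac{2}{U} = \frac{2}{U} - \frac{U}{2}$)
$E{\left(-5 \right)} \left(\sqrt{M{\left(0,2 \right)} - 41} + a{\left(7 \right)}\right) = \left(\frac{2}{-5} - - \frac{5}{2}\right) \left(\sqrt{\left(-3 + 9 \cdot 2\right) - 41} + 9\right) = \left(2 \left(- \frac{1}{5}\right) + \frac{5}{2}\right) \left(\sqrt{\left(-3 + 18\right) - 41} + 9\right) = \left(- \frac{2}{5} + \frac{5}{2}\right) \left(\sqrt{15 - 41} + 9\right) = \frac{21 \left(\sqrt{-26} + 9\right)}{10} = \frac{21 \left(i \sqrt{26} + 9\right)}{10} = \frac{21 \left(9 + i \sqrt{26}\right)}{10} = \frac{189}{10} + \frac{21 i \sqrt{26}}{10}$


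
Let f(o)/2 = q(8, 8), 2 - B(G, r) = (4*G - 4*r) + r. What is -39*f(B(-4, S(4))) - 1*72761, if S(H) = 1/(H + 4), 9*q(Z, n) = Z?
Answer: -218491/3 ≈ -72830.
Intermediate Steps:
q(Z, n) = Z/9
S(H) = 1/(4 + H)
B(G, r) = 2 - 4*G + 3*r (B(G, r) = 2 - ((4*G - 4*r) + r) = 2 - ((-4*r + 4*G) + r) = 2 - (-3*r + 4*G) = 2 + (-4*G + 3*r) = 2 - 4*G + 3*r)
f(o) = 16/9 (f(o) = 2*((⅑)*8) = 2*(8/9) = 16/9)
-39*f(B(-4, S(4))) - 1*72761 = -39*16/9 - 1*72761 = -208/3 - 72761 = -218491/3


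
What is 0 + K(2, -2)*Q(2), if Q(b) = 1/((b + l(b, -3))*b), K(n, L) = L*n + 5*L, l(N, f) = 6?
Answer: -7/8 ≈ -0.87500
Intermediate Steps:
K(n, L) = 5*L + L*n
Q(b) = 1/(b*(6 + b)) (Q(b) = 1/((b + 6)*b) = 1/((6 + b)*b) = 1/(b*(6 + b)))
0 + K(2, -2)*Q(2) = 0 + (-2*(5 + 2))*(1/(2*(6 + 2))) = 0 + (-2*7)*((½)/8) = 0 - 7/8 = -7/8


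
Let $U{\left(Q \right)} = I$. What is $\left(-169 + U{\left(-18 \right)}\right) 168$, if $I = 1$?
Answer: $-28224$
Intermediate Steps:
$U{\left(Q \right)} = 1$
$\left(-169 + U{\left(-18 \right)}\right) 168 = \left(-169 + 1\right) 168 = \left(-168\right) 168 = -28224$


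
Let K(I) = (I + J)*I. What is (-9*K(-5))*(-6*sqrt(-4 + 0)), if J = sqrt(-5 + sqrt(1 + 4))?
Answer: 540*I*(5 - sqrt(-5 + sqrt(5))) ≈ 897.75 + 2700.0*I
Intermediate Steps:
J = sqrt(-5 + sqrt(5)) ≈ 1.6625*I
K(I) = I*(I + sqrt(-5 + sqrt(5))) (K(I) = (I + sqrt(-5 + sqrt(5)))*I = I*(I + sqrt(-5 + sqrt(5))))
(-9*K(-5))*(-6*sqrt(-4 + 0)) = (-(-45)*(-5 + sqrt(-5 + sqrt(5))))*(-6*sqrt(-4 + 0)) = (-9*(25 - 5*sqrt(-5 + sqrt(5))))*(-12*I) = (-225 + 45*sqrt(-5 + sqrt(5)))*(-12*I) = -12*I*(-225 + 45*sqrt(-5 + sqrt(5)))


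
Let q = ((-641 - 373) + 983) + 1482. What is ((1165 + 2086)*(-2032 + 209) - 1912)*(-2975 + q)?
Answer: 9035011140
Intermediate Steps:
q = 1451 (q = (-1014 + 983) + 1482 = -31 + 1482 = 1451)
((1165 + 2086)*(-2032 + 209) - 1912)*(-2975 + q) = ((1165 + 2086)*(-2032 + 209) - 1912)*(-2975 + 1451) = (3251*(-1823) - 1912)*(-1524) = (-5926573 - 1912)*(-1524) = -5928485*(-1524) = 9035011140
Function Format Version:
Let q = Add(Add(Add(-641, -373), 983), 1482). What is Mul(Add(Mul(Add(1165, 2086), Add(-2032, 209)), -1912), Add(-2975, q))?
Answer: 9035011140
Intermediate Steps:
q = 1451 (q = Add(Add(-1014, 983), 1482) = Add(-31, 1482) = 1451)
Mul(Add(Mul(Add(1165, 2086), Add(-2032, 209)), -1912), Add(-2975, q)) = Mul(Add(Mul(Add(1165, 2086), Add(-2032, 209)), -1912), Add(-2975, 1451)) = Mul(Add(Mul(3251, -1823), -1912), -1524) = Mul(Add(-5926573, -1912), -1524) = Mul(-5928485, -1524) = 9035011140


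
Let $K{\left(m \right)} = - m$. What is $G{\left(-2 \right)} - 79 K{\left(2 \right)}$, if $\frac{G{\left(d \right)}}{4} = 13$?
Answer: $210$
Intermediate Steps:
$G{\left(d \right)} = 52$ ($G{\left(d \right)} = 4 \cdot 13 = 52$)
$G{\left(-2 \right)} - 79 K{\left(2 \right)} = 52 - 79 \left(\left(-1\right) 2\right) = 52 - -158 = 52 + 158 = 210$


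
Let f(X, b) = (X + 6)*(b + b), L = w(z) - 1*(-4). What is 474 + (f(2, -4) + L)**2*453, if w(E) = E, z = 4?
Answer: 1421082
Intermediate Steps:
L = 8 (L = 4 - 1*(-4) = 4 + 4 = 8)
f(X, b) = 2*b*(6 + X) (f(X, b) = (6 + X)*(2*b) = 2*b*(6 + X))
474 + (f(2, -4) + L)**2*453 = 474 + (2*(-4)*(6 + 2) + 8)**2*453 = 474 + (2*(-4)*8 + 8)**2*453 = 474 + (-64 + 8)**2*453 = 474 + (-56)**2*453 = 474 + 3136*453 = 474 + 1420608 = 1421082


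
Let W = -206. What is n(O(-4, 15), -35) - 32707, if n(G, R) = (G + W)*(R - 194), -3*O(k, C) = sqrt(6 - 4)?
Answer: 14467 + 229*sqrt(2)/3 ≈ 14575.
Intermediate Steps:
O(k, C) = -sqrt(2)/3 (O(k, C) = -sqrt(6 - 4)/3 = -sqrt(2)/3)
n(G, R) = (-206 + G)*(-194 + R) (n(G, R) = (G - 206)*(R - 194) = (-206 + G)*(-194 + R))
n(O(-4, 15), -35) - 32707 = (39964 - 206*(-35) - (-194)*sqrt(2)/3 - sqrt(2)/3*(-35)) - 32707 = (39964 + 7210 + 194*sqrt(2)/3 + 35*sqrt(2)/3) - 32707 = (47174 + 229*sqrt(2)/3) - 32707 = 14467 + 229*sqrt(2)/3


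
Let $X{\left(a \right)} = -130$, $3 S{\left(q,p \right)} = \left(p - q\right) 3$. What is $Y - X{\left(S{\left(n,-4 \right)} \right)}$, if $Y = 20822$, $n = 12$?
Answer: $20952$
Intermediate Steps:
$S{\left(q,p \right)} = p - q$ ($S{\left(q,p \right)} = \frac{\left(p - q\right) 3}{3} = \frac{- 3 q + 3 p}{3} = p - q$)
$Y - X{\left(S{\left(n,-4 \right)} \right)} = 20822 - -130 = 20822 + 130 = 20952$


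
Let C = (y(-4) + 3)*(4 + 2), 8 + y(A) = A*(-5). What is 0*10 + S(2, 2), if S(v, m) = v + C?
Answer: 92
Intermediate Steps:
y(A) = -8 - 5*A (y(A) = -8 + A*(-5) = -8 - 5*A)
C = 90 (C = ((-8 - 5*(-4)) + 3)*(4 + 2) = ((-8 + 20) + 3)*6 = (12 + 3)*6 = 15*6 = 90)
S(v, m) = 90 + v (S(v, m) = v + 90 = 90 + v)
0*10 + S(2, 2) = 0*10 + (90 + 2) = 0 + 92 = 92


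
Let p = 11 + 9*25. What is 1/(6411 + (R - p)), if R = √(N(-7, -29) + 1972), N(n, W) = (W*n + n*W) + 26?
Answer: 6175/38128221 - 2*√601/38128221 ≈ 0.00016067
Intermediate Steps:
p = 236 (p = 11 + 225 = 236)
N(n, W) = 26 + 2*W*n (N(n, W) = (W*n + W*n) + 26 = 2*W*n + 26 = 26 + 2*W*n)
R = 2*√601 (R = √((26 + 2*(-29)*(-7)) + 1972) = √((26 + 406) + 1972) = √(432 + 1972) = √2404 = 2*√601 ≈ 49.031)
1/(6411 + (R - p)) = 1/(6411 + (2*√601 - 1*236)) = 1/(6411 + (2*√601 - 236)) = 1/(6411 + (-236 + 2*√601)) = 1/(6175 + 2*√601)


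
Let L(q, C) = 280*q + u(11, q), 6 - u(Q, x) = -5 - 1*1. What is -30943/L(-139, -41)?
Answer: 30943/38908 ≈ 0.79529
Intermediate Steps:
u(Q, x) = 12 (u(Q, x) = 6 - (-5 - 1*1) = 6 - (-5 - 1) = 6 - 1*(-6) = 6 + 6 = 12)
L(q, C) = 12 + 280*q (L(q, C) = 280*q + 12 = 12 + 280*q)
-30943/L(-139, -41) = -30943/(12 + 280*(-139)) = -30943/(12 - 38920) = -30943/(-38908) = -30943*(-1/38908) = 30943/38908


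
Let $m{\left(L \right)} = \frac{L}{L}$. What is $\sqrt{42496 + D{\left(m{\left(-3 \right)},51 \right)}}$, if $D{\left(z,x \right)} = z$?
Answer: $\sqrt{42497} \approx 206.15$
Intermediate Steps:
$m{\left(L \right)} = 1$
$\sqrt{42496 + D{\left(m{\left(-3 \right)},51 \right)}} = \sqrt{42496 + 1} = \sqrt{42497}$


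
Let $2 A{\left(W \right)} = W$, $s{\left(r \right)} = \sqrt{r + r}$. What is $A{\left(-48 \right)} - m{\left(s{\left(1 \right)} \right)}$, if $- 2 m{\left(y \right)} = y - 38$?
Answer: $-43 + \frac{\sqrt{2}}{2} \approx -42.293$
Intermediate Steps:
$s{\left(r \right)} = \sqrt{2} \sqrt{r}$ ($s{\left(r \right)} = \sqrt{2 r} = \sqrt{2} \sqrt{r}$)
$A{\left(W \right)} = \frac{W}{2}$
$m{\left(y \right)} = 19 - \frac{y}{2}$ ($m{\left(y \right)} = - \frac{y - 38}{2} = - \frac{-38 + y}{2} = 19 - \frac{y}{2}$)
$A{\left(-48 \right)} - m{\left(s{\left(1 \right)} \right)} = \frac{1}{2} \left(-48\right) - \left(19 - \frac{\sqrt{2} \sqrt{1}}{2}\right) = -24 - \left(19 - \frac{\sqrt{2} \cdot 1}{2}\right) = -24 - \left(19 - \frac{\sqrt{2}}{2}\right) = -43 + \frac{\sqrt{2}}{2}$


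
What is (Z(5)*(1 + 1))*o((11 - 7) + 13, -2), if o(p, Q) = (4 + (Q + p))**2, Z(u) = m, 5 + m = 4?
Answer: -722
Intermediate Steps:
m = -1 (m = -5 + 4 = -1)
Z(u) = -1
o(p, Q) = (4 + Q + p)**2
(Z(5)*(1 + 1))*o((11 - 7) + 13, -2) = (-(1 + 1))*(4 - 2 + ((11 - 7) + 13))**2 = (-1*2)*(4 - 2 + (4 + 13))**2 = -2*(4 - 2 + 17)**2 = -2*19**2 = -2*361 = -722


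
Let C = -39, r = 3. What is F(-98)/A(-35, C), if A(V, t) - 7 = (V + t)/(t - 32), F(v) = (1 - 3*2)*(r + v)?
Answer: 33725/571 ≈ 59.063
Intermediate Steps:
F(v) = -15 - 5*v (F(v) = (1 - 3*2)*(3 + v) = (1 - 6)*(3 + v) = -5*(3 + v) = -15 - 5*v)
A(V, t) = 7 + (V + t)/(-32 + t) (A(V, t) = 7 + (V + t)/(t - 32) = 7 + (V + t)/(-32 + t))
F(-98)/A(-35, C) = (-15 - 5*(-98))/(((-224 - 35 + 8*(-39))/(-32 - 39))) = (-15 + 490)/(((-224 - 35 - 312)/(-71))) = 475/((-1/71*(-571))) = 475/(571/71) = 475*(71/571) = 33725/571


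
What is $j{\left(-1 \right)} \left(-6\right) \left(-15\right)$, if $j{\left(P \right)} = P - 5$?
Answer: $-540$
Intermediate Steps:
$j{\left(P \right)} = -5 + P$ ($j{\left(P \right)} = P - 5 = -5 + P$)
$j{\left(-1 \right)} \left(-6\right) \left(-15\right) = \left(-5 - 1\right) \left(-6\right) \left(-15\right) = \left(-6\right) \left(-6\right) \left(-15\right) = 36 \left(-15\right) = -540$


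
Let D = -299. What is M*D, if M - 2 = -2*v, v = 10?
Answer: 5382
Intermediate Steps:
M = -18 (M = 2 - 2*10 = 2 - 20 = -18)
M*D = -18*(-299) = 5382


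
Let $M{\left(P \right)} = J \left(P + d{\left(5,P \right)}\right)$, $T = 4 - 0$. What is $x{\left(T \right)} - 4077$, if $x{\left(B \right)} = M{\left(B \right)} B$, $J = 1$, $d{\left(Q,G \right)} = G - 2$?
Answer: $-4053$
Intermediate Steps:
$d{\left(Q,G \right)} = -2 + G$
$T = 4$ ($T = 4 + 0 = 4$)
$M{\left(P \right)} = -2 + 2 P$ ($M{\left(P \right)} = 1 \left(P + \left(-2 + P\right)\right) = 1 \left(-2 + 2 P\right) = -2 + 2 P$)
$x{\left(B \right)} = B \left(-2 + 2 B\right)$ ($x{\left(B \right)} = \left(-2 + 2 B\right) B = B \left(-2 + 2 B\right)$)
$x{\left(T \right)} - 4077 = 2 \cdot 4 \left(-1 + 4\right) - 4077 = 2 \cdot 4 \cdot 3 - 4077 = 24 - 4077 = -4053$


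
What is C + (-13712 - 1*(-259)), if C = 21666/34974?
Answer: -78413926/5829 ≈ -13452.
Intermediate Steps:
C = 3611/5829 (C = 21666*(1/34974) = 3611/5829 ≈ 0.61949)
C + (-13712 - 1*(-259)) = 3611/5829 + (-13712 - 1*(-259)) = 3611/5829 + (-13712 + 259) = 3611/5829 - 13453 = -78413926/5829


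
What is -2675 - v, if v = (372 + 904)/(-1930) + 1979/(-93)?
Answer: -238098806/89745 ≈ -2653.1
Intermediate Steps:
v = -1969069/89745 (v = 1276*(-1/1930) + 1979*(-1/93) = -638/965 - 1979/93 = -1969069/89745 ≈ -21.941)
-2675 - v = -2675 - 1*(-1969069/89745) = -2675 + 1969069/89745 = -238098806/89745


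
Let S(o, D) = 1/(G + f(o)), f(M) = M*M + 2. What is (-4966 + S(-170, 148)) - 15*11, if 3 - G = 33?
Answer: -148142231/28872 ≈ -5131.0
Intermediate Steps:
G = -30 (G = 3 - 1*33 = 3 - 33 = -30)
f(M) = 2 + M**2 (f(M) = M**2 + 2 = 2 + M**2)
S(o, D) = 1/(-28 + o**2) (S(o, D) = 1/(-30 + (2 + o**2)) = 1/(-28 + o**2))
(-4966 + S(-170, 148)) - 15*11 = (-4966 + 1/(-28 + (-170)**2)) - 15*11 = (-4966 + 1/(-28 + 28900)) - 165 = (-4966 + 1/28872) - 165 = -143378351/28872 - 165 = -148142231/28872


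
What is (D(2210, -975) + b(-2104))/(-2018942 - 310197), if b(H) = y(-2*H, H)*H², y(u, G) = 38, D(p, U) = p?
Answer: -168221218/2329139 ≈ -72.225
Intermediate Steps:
b(H) = 38*H²
(D(2210, -975) + b(-2104))/(-2018942 - 310197) = (2210 + 38*(-2104)²)/(-2018942 - 310197) = (2210 + 38*4426816)/(-2329139) = (2210 + 168219008)*(-1/2329139) = 168221218*(-1/2329139) = -168221218/2329139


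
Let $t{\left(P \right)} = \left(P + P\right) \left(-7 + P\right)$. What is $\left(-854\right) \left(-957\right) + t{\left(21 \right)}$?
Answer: $817866$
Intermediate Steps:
$t{\left(P \right)} = 2 P \left(-7 + P\right)$
$\left(-854\right) \left(-957\right) + t{\left(21 \right)} = \left(-854\right) \left(-957\right) + 2 \cdot 21 \left(-7 + 21\right) = 817278 + 2 \cdot 21 \cdot 14 = 817278 + 588 = 817866$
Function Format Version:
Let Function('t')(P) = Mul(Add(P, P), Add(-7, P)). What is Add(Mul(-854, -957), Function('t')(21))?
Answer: 817866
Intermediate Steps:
Function('t')(P) = Mul(2, P, Add(-7, P)) (Function('t')(P) = Mul(Mul(2, P), Add(-7, P)) = Mul(2, P, Add(-7, P)))
Add(Mul(-854, -957), Function('t')(21)) = Add(Mul(-854, -957), Mul(2, 21, Add(-7, 21))) = Add(817278, Mul(2, 21, 14)) = Add(817278, 588) = 817866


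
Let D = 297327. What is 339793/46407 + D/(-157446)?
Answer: 1470407207/270614686 ≈ 5.4336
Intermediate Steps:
339793/46407 + D/(-157446) = 339793/46407 + 297327/(-157446) = 339793*(1/46407) + 297327*(-1/157446) = 339793/46407 - 99109/52482 = 1470407207/270614686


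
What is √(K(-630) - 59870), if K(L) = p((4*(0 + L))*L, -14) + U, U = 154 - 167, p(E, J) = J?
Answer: I*√59897 ≈ 244.74*I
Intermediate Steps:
U = -13
K(L) = -27 (K(L) = -14 - 13 = -27)
√(K(-630) - 59870) = √(-27 - 59870) = √(-59897) = I*√59897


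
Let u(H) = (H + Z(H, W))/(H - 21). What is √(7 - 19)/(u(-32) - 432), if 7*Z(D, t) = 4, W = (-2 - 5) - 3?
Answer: -371*I*√3/80026 ≈ -0.0080298*I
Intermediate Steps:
W = -10 (W = -7 - 3 = -10)
Z(D, t) = 4/7 (Z(D, t) = (⅐)*4 = 4/7)
u(H) = (4/7 + H)/(-21 + H) (u(H) = (H + 4/7)/(H - 21) = (4/7 + H)/(-21 + H))
√(7 - 19)/(u(-32) - 432) = √(7 - 19)/((4/7 - 32)/(-21 - 32) - 432) = √(-12)/(-220/7/(-53) - 432) = (2*I*√3)/(-1/53*(-220/7) - 432) = (2*I*√3)/(220/371 - 432) = (2*I*√3)/(-160052/371) = -371*I*√3/80026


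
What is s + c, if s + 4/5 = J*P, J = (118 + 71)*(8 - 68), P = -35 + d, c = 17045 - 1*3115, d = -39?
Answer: 4265446/5 ≈ 8.5309e+5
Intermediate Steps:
c = 13930 (c = 17045 - 3115 = 13930)
P = -74 (P = -35 - 39 = -74)
J = -11340 (J = 189*(-60) = -11340)
s = 4195796/5 (s = -⅘ - 11340*(-74) = -⅘ + 839160 = 4195796/5 ≈ 8.3916e+5)
s + c = 4195796/5 + 13930 = 4265446/5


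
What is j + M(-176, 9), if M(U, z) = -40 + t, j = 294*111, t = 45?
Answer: 32639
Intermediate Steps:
j = 32634
M(U, z) = 5 (M(U, z) = -40 + 45 = 5)
j + M(-176, 9) = 32634 + 5 = 32639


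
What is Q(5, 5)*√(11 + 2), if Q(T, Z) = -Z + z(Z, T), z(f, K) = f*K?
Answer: 20*√13 ≈ 72.111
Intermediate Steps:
z(f, K) = K*f
Q(T, Z) = -Z + T*Z
Q(5, 5)*√(11 + 2) = (5*(-1 + 5))*√(11 + 2) = (5*4)*√13 = 20*√13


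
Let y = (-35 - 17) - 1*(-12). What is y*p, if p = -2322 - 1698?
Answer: 160800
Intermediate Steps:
y = -40 (y = -52 + 12 = -40)
p = -4020
y*p = -40*(-4020) = 160800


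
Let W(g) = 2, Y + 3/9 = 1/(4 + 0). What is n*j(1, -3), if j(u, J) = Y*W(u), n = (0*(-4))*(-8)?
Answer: 0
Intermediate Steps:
Y = -1/12 (Y = -1/3 + 1/(4 + 0) = -1/3 + 1/4 = -1/12 ≈ -0.083333)
n = 0 (n = 0*(-8) = 0)
j(u, J) = -1/6 (j(u, J) = -1/12*2 = -1/6)
n*j(1, -3) = 0*(-1/6) = 0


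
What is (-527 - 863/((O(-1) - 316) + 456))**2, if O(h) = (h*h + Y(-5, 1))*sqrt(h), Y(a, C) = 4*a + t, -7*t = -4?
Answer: 271253684879953848/954609115681 + 811739820560886*I/954609115681 ≈ 2.8415e+5 + 850.34*I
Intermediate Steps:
t = 4/7 (t = -1/7*(-4) = 4/7 ≈ 0.57143)
Y(a, C) = 4/7 + 4*a (Y(a, C) = 4*a + 4/7 = 4/7 + 4*a)
O(h) = sqrt(h)*(-136/7 + h**2) (O(h) = (h*h + (4/7 + 4*(-5)))*sqrt(h) = (h**2 + (4/7 - 20))*sqrt(h) = (h**2 - 136/7)*sqrt(h) = (-136/7 + h**2)*sqrt(h) = sqrt(h)*(-136/7 + h**2))
(-527 - 863/((O(-1) - 316) + 456))**2 = (-527 - 863/((sqrt(-1)*(-136/7 + (-1)**2) - 316) + 456))**2 = (-527 - 863/((I*(-136/7 + 1) - 316) + 456))**2 = (-527 - 863/((I*(-129/7) - 316) + 456))**2 = (-527 - 863/((-129*I/7 - 316) + 456))**2 = (-527 - 863/((-316 - 129*I/7) + 456))**2 = (-527 - 863*49*(140 + 129*I/7)/977041)**2 = (-527 - 42287*(140 + 129*I/7)/977041)**2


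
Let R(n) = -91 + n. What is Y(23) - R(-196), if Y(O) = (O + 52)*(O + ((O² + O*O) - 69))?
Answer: 76187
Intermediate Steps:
Y(O) = (52 + O)*(-69 + O + 2*O²) (Y(O) = (52 + O)*(O + ((O² + O²) - 69)) = (52 + O)*(O + (2*O² - 69)) = (52 + O)*(O + (-69 + 2*O²)) = (52 + O)*(-69 + O + 2*O²))
Y(23) - R(-196) = (-3588 - 17*23 + 2*23³ + 105*23²) - (-91 - 196) = (-3588 - 391 + 2*12167 + 105*529) - 1*(-287) = (-3588 - 391 + 24334 + 55545) + 287 = 75900 + 287 = 76187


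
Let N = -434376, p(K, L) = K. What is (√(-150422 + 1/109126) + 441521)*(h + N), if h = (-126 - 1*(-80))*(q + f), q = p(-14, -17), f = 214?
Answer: -195848119096 - 3770396*I*√6198262842514/54563 ≈ -1.9585e+11 - 1.7204e+8*I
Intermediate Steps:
q = -14
h = -9200 (h = (-126 - 1*(-80))*(-14 + 214) = (-126 + 80)*200 = -46*200 = -9200)
(√(-150422 + 1/109126) + 441521)*(h + N) = (√(-150422 + 1/109126) + 441521)*(-9200 - 434376) = (√(-150422 + 1/109126) + 441521)*(-443576) = (√(-16414951171/109126) + 441521)*(-443576) = (17*I*√6198262842514/109126 + 441521)*(-443576) = (441521 + 17*I*√6198262842514/109126)*(-443576) = -195848119096 - 3770396*I*√6198262842514/54563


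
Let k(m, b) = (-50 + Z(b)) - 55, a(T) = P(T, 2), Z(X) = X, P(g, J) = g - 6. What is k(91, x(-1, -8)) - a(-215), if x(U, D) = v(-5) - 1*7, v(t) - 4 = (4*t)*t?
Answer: 213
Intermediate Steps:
P(g, J) = -6 + g
v(t) = 4 + 4*t² (v(t) = 4 + (4*t)*t = 4 + 4*t²)
a(T) = -6 + T
x(U, D) = 97 (x(U, D) = (4 + 4*(-5)²) - 1*7 = (4 + 4*25) - 7 = (4 + 100) - 7 = 104 - 7 = 97)
k(m, b) = -105 + b (k(m, b) = (-50 + b) - 55 = -105 + b)
k(91, x(-1, -8)) - a(-215) = (-105 + 97) - (-6 - 215) = -8 - 1*(-221) = -8 + 221 = 213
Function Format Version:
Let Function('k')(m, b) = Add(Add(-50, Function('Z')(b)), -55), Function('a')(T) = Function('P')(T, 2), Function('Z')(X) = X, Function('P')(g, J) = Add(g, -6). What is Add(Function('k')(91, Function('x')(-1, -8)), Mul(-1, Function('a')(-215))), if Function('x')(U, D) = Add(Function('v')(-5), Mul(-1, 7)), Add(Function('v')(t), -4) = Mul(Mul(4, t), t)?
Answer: 213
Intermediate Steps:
Function('P')(g, J) = Add(-6, g)
Function('v')(t) = Add(4, Mul(4, Pow(t, 2))) (Function('v')(t) = Add(4, Mul(Mul(4, t), t)) = Add(4, Mul(4, Pow(t, 2))))
Function('a')(T) = Add(-6, T)
Function('x')(U, D) = 97 (Function('x')(U, D) = Add(Add(4, Mul(4, Pow(-5, 2))), Mul(-1, 7)) = Add(Add(4, Mul(4, 25)), -7) = Add(Add(4, 100), -7) = Add(104, -7) = 97)
Function('k')(m, b) = Add(-105, b) (Function('k')(m, b) = Add(Add(-50, b), -55) = Add(-105, b))
Add(Function('k')(91, Function('x')(-1, -8)), Mul(-1, Function('a')(-215))) = Add(Add(-105, 97), Mul(-1, Add(-6, -215))) = Add(-8, Mul(-1, -221)) = Add(-8, 221) = 213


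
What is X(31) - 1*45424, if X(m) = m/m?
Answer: -45423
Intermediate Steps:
X(m) = 1
X(31) - 1*45424 = 1 - 1*45424 = 1 - 45424 = -45423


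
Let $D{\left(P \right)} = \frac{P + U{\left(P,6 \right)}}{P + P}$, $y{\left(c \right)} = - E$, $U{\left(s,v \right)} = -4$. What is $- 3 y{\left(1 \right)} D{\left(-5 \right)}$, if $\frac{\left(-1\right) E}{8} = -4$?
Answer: $\frac{432}{5} \approx 86.4$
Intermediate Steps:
$E = 32$ ($E = \left(-8\right) \left(-4\right) = 32$)
$y{\left(c \right)} = -32$ ($y{\left(c \right)} = \left(-1\right) 32 = -32$)
$D{\left(P \right)} = \frac{-4 + P}{2 P}$ ($D{\left(P \right)} = \frac{P - 4}{P + P} = \frac{-4 + P}{2 P}$)
$- 3 y{\left(1 \right)} D{\left(-5 \right)} = \left(-3\right) \left(-32\right) \frac{-4 - 5}{2 \left(-5\right)} = 96 \cdot \frac{1}{2} \left(- \frac{1}{5}\right) \left(-9\right) = 96 \cdot \frac{9}{10} = \frac{432}{5}$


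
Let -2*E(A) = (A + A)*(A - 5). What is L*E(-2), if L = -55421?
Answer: 775894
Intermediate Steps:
E(A) = -A*(-5 + A) (E(A) = -(A + A)*(A - 5)/2 = -2*A*(-5 + A)/2 = -A*(-5 + A))
L*E(-2) = -(-110842)*(5 - 1*(-2)) = -(-110842)*(5 + 2) = -(-110842)*7 = -55421*(-14) = 775894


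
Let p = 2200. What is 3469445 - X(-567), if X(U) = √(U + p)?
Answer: 3469445 - √1633 ≈ 3.4694e+6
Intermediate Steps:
X(U) = √(2200 + U) (X(U) = √(U + 2200) = √(2200 + U))
3469445 - X(-567) = 3469445 - √(2200 - 567) = 3469445 - √1633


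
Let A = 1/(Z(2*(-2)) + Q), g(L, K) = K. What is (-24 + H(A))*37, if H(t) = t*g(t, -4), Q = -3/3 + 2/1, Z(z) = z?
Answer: -2516/3 ≈ -838.67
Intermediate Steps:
Q = 1 (Q = -3*⅓ + 2*1 = -1 + 2 = 1)
A = -⅓ (A = 1/(2*(-2) + 1) = 1/(-4 + 1) = 1/(-3) = -⅓ ≈ -0.33333)
H(t) = -4*t (H(t) = t*(-4) = -4*t)
(-24 + H(A))*37 = (-24 - 4*(-⅓))*37 = (-24 + 4/3)*37 = -68/3*37 = -2516/3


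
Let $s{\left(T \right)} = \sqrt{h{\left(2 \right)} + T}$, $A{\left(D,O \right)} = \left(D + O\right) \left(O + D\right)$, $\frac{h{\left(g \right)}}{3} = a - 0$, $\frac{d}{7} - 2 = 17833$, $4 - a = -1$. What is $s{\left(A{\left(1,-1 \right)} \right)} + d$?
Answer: $124845 + \sqrt{15} \approx 1.2485 \cdot 10^{5}$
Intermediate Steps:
$a = 5$ ($a = 4 - -1 = 4 + 1 = 5$)
$d = 124845$ ($d = 14 + 7 \cdot 17833 = 14 + 124831 = 124845$)
$h{\left(g \right)} = 15$ ($h{\left(g \right)} = 3 \left(5 - 0\right) = 3 \left(5 + 0\right) = 3 \cdot 5 = 15$)
$A{\left(D,O \right)} = \left(D + O\right)^{2}$ ($A{\left(D,O \right)} = \left(D + O\right) \left(D + O\right) = \left(D + O\right)^{2}$)
$s{\left(T \right)} = \sqrt{15 + T}$
$s{\left(A{\left(1,-1 \right)} \right)} + d = \sqrt{15 + \left(1 - 1\right)^{2}} + 124845 = \sqrt{15 + 0^{2}} + 124845 = \sqrt{15 + 0} + 124845 = \sqrt{15} + 124845 = 124845 + \sqrt{15}$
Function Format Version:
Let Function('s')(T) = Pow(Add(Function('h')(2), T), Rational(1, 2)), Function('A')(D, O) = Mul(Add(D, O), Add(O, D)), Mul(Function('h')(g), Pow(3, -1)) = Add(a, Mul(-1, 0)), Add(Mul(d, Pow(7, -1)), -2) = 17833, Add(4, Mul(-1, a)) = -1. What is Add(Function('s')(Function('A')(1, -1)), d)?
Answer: Add(124845, Pow(15, Rational(1, 2))) ≈ 1.2485e+5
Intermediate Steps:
a = 5 (a = Add(4, Mul(-1, -1)) = Add(4, 1) = 5)
d = 124845 (d = Add(14, Mul(7, 17833)) = Add(14, 124831) = 124845)
Function('h')(g) = 15 (Function('h')(g) = Mul(3, Add(5, Mul(-1, 0))) = Mul(3, Add(5, 0)) = Mul(3, 5) = 15)
Function('A')(D, O) = Pow(Add(D, O), 2) (Function('A')(D, O) = Mul(Add(D, O), Add(D, O)) = Pow(Add(D, O), 2))
Function('s')(T) = Pow(Add(15, T), Rational(1, 2))
Add(Function('s')(Function('A')(1, -1)), d) = Add(Pow(Add(15, Pow(Add(1, -1), 2)), Rational(1, 2)), 124845) = Add(Pow(Add(15, Pow(0, 2)), Rational(1, 2)), 124845) = Add(Pow(Add(15, 0), Rational(1, 2)), 124845) = Add(Pow(15, Rational(1, 2)), 124845) = Add(124845, Pow(15, Rational(1, 2)))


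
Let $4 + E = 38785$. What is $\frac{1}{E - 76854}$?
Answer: $- \frac{1}{38073} \approx -2.6265 \cdot 10^{-5}$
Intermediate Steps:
$E = 38781$ ($E = -4 + 38785 = 38781$)
$\frac{1}{E - 76854} = \frac{1}{38781 - 76854} = \frac{1}{-38073} = - \frac{1}{38073}$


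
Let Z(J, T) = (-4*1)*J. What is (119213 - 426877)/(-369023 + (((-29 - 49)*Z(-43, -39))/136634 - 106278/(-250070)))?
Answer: 1314035419926040/1576098806931451 ≈ 0.83373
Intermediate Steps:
Z(J, T) = -4*J
(119213 - 426877)/(-369023 + (((-29 - 49)*Z(-43, -39))/136634 - 106278/(-250070))) = (119213 - 426877)/(-369023 + (((-29 - 49)*(-4*(-43)))/136634 - 106278/(-250070))) = -307664/(-369023 + (-78*172*(1/136634) - 106278*(-1/250070))) = -307664/(-369023 + (-13416*1/136634 + 53139/125035)) = -307664/(-369023 + (-6708/68317 + 53139/125035)) = -307664/(-369023 + 2791562283/8542016095) = -307664/(-3152197613862902/8542016095) = -307664*(-8542016095/3152197613862902) = 1314035419926040/1576098806931451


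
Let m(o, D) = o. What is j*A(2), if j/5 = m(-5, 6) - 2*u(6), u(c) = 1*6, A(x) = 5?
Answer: -425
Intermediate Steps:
u(c) = 6
j = -85 (j = 5*(-5 - 2*6) = 5*(-5 - 12) = 5*(-17) = -85)
j*A(2) = -85*5 = -425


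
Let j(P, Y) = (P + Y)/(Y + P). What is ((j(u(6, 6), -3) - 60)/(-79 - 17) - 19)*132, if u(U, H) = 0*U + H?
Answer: -19415/8 ≈ -2426.9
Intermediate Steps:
u(U, H) = H (u(U, H) = 0 + H = H)
j(P, Y) = 1 (j(P, Y) = (P + Y)/(P + Y) = 1)
((j(u(6, 6), -3) - 60)/(-79 - 17) - 19)*132 = ((1 - 60)/(-79 - 17) - 19)*132 = (-59/(-96) - 19)*132 = (-59*(-1/96) - 19)*132 = (59/96 - 19)*132 = -1765/96*132 = -19415/8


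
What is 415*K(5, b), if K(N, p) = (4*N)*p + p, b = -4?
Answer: -34860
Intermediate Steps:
K(N, p) = p + 4*N*p (K(N, p) = 4*N*p + p = p + 4*N*p)
415*K(5, b) = 415*(-4*(1 + 4*5)) = 415*(-4*(1 + 20)) = 415*(-4*21) = 415*(-84) = -34860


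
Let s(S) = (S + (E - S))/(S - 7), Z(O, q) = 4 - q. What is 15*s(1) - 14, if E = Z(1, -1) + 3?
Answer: -34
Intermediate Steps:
E = 8 (E = (4 - 1*(-1)) + 3 = (4 + 1) + 3 = 5 + 3 = 8)
s(S) = 8/(-7 + S) (s(S) = (S + (8 - S))/(S - 7) = 8/(-7 + S))
15*s(1) - 14 = 15*(8/(-7 + 1)) - 14 = 15*(8/(-6)) - 14 = 15*(8*(-1/6)) - 14 = 15*(-4/3) - 14 = -20 - 14 = -34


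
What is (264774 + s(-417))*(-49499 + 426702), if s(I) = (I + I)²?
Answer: 362239356990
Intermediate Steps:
s(I) = 4*I² (s(I) = (2*I)² = 4*I²)
(264774 + s(-417))*(-49499 + 426702) = (264774 + 4*(-417)²)*(-49499 + 426702) = (264774 + 4*173889)*377203 = (264774 + 695556)*377203 = 960330*377203 = 362239356990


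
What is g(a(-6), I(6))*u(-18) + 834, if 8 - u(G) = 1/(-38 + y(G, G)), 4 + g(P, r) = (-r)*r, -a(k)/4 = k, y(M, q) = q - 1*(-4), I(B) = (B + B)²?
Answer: -2151303/13 ≈ -1.6548e+5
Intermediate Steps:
I(B) = 4*B² (I(B) = (2*B)² = 4*B²)
y(M, q) = 4 + q (y(M, q) = q + 4 = 4 + q)
a(k) = -4*k
g(P, r) = -4 - r² (g(P, r) = -4 + (-r)*r = -4 - r²)
u(G) = 8 - 1/(-34 + G) (u(G) = 8 - 1/(-38 + (4 + G)) = 8 - 1/(-34 + G))
g(a(-6), I(6))*u(-18) + 834 = (-4 - (4*6²)²)*((-273 + 8*(-18))/(-34 - 18)) + 834 = (-4 - (4*36)²)*((-273 - 144)/(-52)) + 834 = (-4 - 1*144²)*(-1/52*(-417)) + 834 = (-4 - 1*20736)*(417/52) + 834 = (-4 - 20736)*(417/52) + 834 = -20740*417/52 + 834 = -2162145/13 + 834 = -2151303/13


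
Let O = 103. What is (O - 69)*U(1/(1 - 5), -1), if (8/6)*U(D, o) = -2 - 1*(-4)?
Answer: 51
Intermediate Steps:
U(D, o) = 3/2 (U(D, o) = 3*(-2 - 1*(-4))/4 = 3*(-2 + 4)/4 = (¾)*2 = 3/2)
(O - 69)*U(1/(1 - 5), -1) = (103 - 69)*(3/2) = 34*(3/2) = 51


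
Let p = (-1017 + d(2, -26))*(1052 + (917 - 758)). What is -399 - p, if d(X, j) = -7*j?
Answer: 1010786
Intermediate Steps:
p = -1011185 (p = (-1017 - 7*(-26))*(1052 + (917 - 758)) = (-1017 + 182)*(1052 + 159) = -835*1211 = -1011185)
-399 - p = -399 - 1*(-1011185) = -399 + 1011185 = 1010786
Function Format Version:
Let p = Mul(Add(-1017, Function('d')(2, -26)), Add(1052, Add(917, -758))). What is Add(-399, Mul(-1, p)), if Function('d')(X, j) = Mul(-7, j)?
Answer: 1010786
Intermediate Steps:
p = -1011185 (p = Mul(Add(-1017, Mul(-7, -26)), Add(1052, Add(917, -758))) = Mul(Add(-1017, 182), Add(1052, 159)) = Mul(-835, 1211) = -1011185)
Add(-399, Mul(-1, p)) = Add(-399, Mul(-1, -1011185)) = Add(-399, 1011185) = 1010786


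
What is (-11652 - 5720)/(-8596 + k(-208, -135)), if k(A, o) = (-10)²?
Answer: 4343/2124 ≈ 2.0447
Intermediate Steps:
k(A, o) = 100
(-11652 - 5720)/(-8596 + k(-208, -135)) = (-11652 - 5720)/(-8596 + 100) = -17372/(-8496) = -17372*(-1/8496) = 4343/2124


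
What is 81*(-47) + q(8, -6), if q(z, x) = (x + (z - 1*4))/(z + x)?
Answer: -3808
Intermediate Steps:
q(z, x) = (-4 + x + z)/(x + z) (q(z, x) = (x + (z - 4))/(x + z) = (x + (-4 + z))/(x + z) = (-4 + x + z)/(x + z))
81*(-47) + q(8, -6) = 81*(-47) + (-4 - 6 + 8)/(-6 + 8) = -3807 - 2/2 = -3807 + (½)*(-2) = -3807 - 1 = -3808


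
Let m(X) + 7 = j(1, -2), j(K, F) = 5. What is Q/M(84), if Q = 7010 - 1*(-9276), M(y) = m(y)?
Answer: -8143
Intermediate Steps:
m(X) = -2 (m(X) = -7 + 5 = -2)
M(y) = -2
Q = 16286 (Q = 7010 + 9276 = 16286)
Q/M(84) = 16286/(-2) = 16286*(-½) = -8143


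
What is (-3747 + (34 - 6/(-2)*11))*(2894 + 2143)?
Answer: -18536160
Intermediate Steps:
(-3747 + (34 - 6/(-2)*11))*(2894 + 2143) = (-3747 + (34 - 6*(-½)*11))*5037 = (-3747 + (34 + 3*11))*5037 = (-3747 + (34 + 33))*5037 = (-3747 + 67)*5037 = -3680*5037 = -18536160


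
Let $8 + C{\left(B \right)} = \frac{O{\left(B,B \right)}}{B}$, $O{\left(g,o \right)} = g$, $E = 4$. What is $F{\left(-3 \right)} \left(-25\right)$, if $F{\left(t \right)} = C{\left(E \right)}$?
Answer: $175$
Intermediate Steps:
$C{\left(B \right)} = -7$ ($C{\left(B \right)} = -8 + \frac{B}{B} = -8 + 1 = -7$)
$F{\left(t \right)} = -7$
$F{\left(-3 \right)} \left(-25\right) = \left(-7\right) \left(-25\right) = 175$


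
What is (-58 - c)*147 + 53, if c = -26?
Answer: -4651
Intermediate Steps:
(-58 - c)*147 + 53 = (-58 - 1*(-26))*147 + 53 = (-58 + 26)*147 + 53 = -32*147 + 53 = -4704 + 53 = -4651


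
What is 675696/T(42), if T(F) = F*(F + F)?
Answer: 4022/21 ≈ 191.52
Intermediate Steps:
T(F) = 2*F**2 (T(F) = F*(2*F) = 2*F**2)
675696/T(42) = 675696/((2*42**2)) = 675696/((2*1764)) = 675696/3528 = 675696*(1/3528) = 4022/21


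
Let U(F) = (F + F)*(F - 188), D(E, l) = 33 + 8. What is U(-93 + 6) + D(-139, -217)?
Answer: 47891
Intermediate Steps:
D(E, l) = 41
U(F) = 2*F*(-188 + F) (U(F) = (2*F)*(-188 + F) = 2*F*(-188 + F))
U(-93 + 6) + D(-139, -217) = 2*(-93 + 6)*(-188 + (-93 + 6)) + 41 = 2*(-87)*(-188 - 87) + 41 = 2*(-87)*(-275) + 41 = 47850 + 41 = 47891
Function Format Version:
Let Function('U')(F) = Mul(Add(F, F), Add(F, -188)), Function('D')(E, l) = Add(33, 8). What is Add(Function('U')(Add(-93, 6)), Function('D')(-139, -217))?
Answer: 47891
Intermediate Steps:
Function('D')(E, l) = 41
Function('U')(F) = Mul(2, F, Add(-188, F)) (Function('U')(F) = Mul(Mul(2, F), Add(-188, F)) = Mul(2, F, Add(-188, F)))
Add(Function('U')(Add(-93, 6)), Function('D')(-139, -217)) = Add(Mul(2, Add(-93, 6), Add(-188, Add(-93, 6))), 41) = Add(Mul(2, -87, Add(-188, -87)), 41) = Add(Mul(2, -87, -275), 41) = Add(47850, 41) = 47891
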